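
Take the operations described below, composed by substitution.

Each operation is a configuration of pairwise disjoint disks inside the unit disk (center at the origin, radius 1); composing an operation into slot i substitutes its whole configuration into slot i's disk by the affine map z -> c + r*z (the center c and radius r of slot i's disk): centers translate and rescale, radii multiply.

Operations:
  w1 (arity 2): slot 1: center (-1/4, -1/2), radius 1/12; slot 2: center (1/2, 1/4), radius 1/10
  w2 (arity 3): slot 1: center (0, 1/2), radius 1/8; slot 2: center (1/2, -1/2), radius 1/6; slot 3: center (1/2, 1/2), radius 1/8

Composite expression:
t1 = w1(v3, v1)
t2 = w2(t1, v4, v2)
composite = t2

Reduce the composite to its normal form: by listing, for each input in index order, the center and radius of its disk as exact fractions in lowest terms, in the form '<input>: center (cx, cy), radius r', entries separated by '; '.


Follow each v-input down from w2: c' goes to c + r*c', radius to r*r'.
for v3, the 2-step affine chain lands on center (-1/32, 7/16), radius 1/96
for v1, the 2-step affine chain lands on center (1/16, 17/32), radius 1/80
for v4, the 1-step affine chain lands on center (1/2, -1/2), radius 1/6
for v2, the 1-step affine chain lands on center (1/2, 1/2), radius 1/8

v1: center (1/16, 17/32), radius 1/80; v2: center (1/2, 1/2), radius 1/8; v3: center (-1/32, 7/16), radius 1/96; v4: center (1/2, -1/2), radius 1/6


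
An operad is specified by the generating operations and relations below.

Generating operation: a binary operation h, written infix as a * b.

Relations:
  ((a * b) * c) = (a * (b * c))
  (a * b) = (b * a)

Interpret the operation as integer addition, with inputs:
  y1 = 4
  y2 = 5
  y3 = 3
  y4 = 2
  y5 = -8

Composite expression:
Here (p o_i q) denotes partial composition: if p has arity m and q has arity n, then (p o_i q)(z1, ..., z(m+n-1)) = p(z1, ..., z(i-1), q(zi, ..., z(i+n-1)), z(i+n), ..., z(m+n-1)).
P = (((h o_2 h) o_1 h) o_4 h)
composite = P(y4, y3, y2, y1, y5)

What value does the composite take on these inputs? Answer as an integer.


6


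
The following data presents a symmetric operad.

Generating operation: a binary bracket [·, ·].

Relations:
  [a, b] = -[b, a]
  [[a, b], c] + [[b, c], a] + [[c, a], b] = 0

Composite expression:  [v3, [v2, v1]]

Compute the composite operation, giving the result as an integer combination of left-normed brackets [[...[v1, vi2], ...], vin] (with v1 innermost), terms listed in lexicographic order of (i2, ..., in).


[[v1, v2], v3]

Left-normed coefficients sit on the v1-initial expansion words.
Composite bracket: [v3, [v2, v1]]
Applying ab - ba throughout gives 4 signed words (2^2 = 4).
The v1-initial words carry the normal form:
  v1v2v3 (sign +1) contributes +[[v1, v2], v3]


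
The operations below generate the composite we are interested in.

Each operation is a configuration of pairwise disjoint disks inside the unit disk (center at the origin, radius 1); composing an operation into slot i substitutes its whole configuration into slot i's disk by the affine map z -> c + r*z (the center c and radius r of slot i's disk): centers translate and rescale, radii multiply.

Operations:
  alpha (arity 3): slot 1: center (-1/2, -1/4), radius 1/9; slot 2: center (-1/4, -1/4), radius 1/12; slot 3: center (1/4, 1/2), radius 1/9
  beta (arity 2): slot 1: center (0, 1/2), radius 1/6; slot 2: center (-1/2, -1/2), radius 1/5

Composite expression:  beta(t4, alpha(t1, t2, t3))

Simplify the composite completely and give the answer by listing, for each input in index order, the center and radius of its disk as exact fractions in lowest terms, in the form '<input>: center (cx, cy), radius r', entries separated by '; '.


Affine substitution under beta: radii multiply and t-centers shift.
t4: after 1 affine step, its disk has center (0, 1/2), radius 1/6
t1: after 2 affine steps, its disk has center (-3/5, -11/20), radius 1/45
t2: after 2 affine steps, its disk has center (-11/20, -11/20), radius 1/60
t3: after 2 affine steps, its disk has center (-9/20, -2/5), radius 1/45

t1: center (-3/5, -11/20), radius 1/45; t2: center (-11/20, -11/20), radius 1/60; t3: center (-9/20, -2/5), radius 1/45; t4: center (0, 1/2), radius 1/6


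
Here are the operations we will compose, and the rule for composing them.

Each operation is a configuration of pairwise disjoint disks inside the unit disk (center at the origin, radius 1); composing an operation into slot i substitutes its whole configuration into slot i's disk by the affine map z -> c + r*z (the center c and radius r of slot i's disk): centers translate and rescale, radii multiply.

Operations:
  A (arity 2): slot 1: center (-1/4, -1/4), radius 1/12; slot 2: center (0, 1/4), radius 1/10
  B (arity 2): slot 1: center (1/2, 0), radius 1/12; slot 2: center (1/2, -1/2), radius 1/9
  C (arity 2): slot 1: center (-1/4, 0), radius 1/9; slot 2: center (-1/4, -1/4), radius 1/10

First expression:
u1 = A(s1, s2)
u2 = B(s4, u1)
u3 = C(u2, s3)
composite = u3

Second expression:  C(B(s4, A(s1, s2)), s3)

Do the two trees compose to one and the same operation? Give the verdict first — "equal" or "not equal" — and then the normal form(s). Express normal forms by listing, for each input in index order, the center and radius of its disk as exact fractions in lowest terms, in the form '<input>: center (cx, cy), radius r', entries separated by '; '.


Reducing the first expression gives s1: center (-16/81, -19/324), radius 1/972; s2: center (-7/36, -17/324), radius 1/810; s3: center (-1/4, -1/4), radius 1/10; s4: center (-7/36, 0), radius 1/108
Reducing the second expression gives s1: center (-16/81, -19/324), radius 1/972; s2: center (-7/36, -17/324), radius 1/810; s3: center (-1/4, -1/4), radius 1/10; s4: center (-7/36, 0), radius 1/108
Same normal form: equal.

equal: each reduces to s1: center (-16/81, -19/324), radius 1/972; s2: center (-7/36, -17/324), radius 1/810; s3: center (-1/4, -1/4), radius 1/10; s4: center (-7/36, 0), radius 1/108


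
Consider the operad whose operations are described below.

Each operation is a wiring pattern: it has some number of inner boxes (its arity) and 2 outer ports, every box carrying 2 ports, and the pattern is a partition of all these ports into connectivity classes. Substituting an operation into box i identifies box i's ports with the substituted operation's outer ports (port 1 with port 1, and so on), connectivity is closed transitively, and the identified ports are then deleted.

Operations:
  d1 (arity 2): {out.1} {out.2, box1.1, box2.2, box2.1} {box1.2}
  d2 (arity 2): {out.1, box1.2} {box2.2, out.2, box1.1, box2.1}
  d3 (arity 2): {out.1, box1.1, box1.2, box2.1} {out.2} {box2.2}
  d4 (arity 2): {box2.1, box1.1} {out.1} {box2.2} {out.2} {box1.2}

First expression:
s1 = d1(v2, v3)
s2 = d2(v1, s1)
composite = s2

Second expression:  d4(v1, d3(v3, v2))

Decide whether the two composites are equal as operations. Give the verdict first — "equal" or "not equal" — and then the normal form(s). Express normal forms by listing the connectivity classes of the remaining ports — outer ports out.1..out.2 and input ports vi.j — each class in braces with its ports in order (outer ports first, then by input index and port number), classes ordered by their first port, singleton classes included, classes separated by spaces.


not equal — first {out.1, v1.2} {out.2, v1.1, v2.1, v3.1, v3.2} {v2.2}, second {out.1} {out.2} {v1.1, v2.1, v3.1, v3.2} {v1.2} {v2.2}

The first expression, normalized: {out.1, v1.2} {out.2, v1.1, v2.1, v3.1, v3.2} {v2.2}
The second expression, normalized: {out.1} {out.2} {v1.1, v2.1, v3.1, v3.2} {v1.2} {v2.2}
No match — not equal.


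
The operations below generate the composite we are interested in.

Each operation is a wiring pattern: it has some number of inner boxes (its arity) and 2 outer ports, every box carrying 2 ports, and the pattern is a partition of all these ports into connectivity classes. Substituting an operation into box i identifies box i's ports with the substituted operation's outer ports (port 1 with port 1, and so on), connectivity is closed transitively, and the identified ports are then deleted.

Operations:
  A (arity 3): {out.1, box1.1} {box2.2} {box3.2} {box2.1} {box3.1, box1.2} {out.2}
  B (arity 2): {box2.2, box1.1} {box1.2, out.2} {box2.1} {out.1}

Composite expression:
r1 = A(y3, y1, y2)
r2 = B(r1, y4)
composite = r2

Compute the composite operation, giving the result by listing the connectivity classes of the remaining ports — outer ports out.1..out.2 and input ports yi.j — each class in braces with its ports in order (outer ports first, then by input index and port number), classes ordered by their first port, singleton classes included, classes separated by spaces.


{out.1} {out.2} {y1.1} {y1.2} {y2.1, y3.2} {y2.2} {y3.1, y4.2} {y4.1}


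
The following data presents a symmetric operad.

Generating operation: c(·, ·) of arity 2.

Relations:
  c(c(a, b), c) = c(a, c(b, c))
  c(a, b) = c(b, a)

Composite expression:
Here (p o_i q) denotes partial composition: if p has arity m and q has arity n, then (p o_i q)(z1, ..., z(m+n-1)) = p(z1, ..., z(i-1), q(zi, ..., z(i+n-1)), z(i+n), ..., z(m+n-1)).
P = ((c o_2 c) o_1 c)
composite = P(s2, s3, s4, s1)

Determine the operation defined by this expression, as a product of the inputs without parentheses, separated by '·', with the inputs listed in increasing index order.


s1 · s2 · s3 · s4

With c associative and commutative, the s-input set is all that matters.
c(s2, s3) reduces to s2 · s3
c(s4, s1) reduces to s4 · s1
c(c(s2, s3), c(s4, s1)) reduces to s2 · s3 · s4 · s1
the factors in increasing index order: s1 · s2 · s3 · s4


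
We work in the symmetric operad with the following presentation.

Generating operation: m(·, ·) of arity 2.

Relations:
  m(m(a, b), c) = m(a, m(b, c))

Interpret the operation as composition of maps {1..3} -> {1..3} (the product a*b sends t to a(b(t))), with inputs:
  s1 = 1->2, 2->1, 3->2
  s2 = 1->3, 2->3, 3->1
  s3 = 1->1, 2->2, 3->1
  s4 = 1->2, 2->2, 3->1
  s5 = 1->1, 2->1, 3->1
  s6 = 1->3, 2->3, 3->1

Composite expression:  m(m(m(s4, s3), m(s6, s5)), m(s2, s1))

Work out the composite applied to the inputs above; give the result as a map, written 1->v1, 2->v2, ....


m(s4, s3) = 1->2, 2->2, 3->2
m(s6, s5) = 1->3, 2->3, 3->3
m(m(s4, s3), m(s6, s5)) = 1->2, 2->2, 3->2
m(s2, s1) = 1->3, 2->3, 3->3
m(m(m(s4, s3), m(s6, s5)), m(s2, s1)) = 1->2, 2->2, 3->2

1->2, 2->2, 3->2


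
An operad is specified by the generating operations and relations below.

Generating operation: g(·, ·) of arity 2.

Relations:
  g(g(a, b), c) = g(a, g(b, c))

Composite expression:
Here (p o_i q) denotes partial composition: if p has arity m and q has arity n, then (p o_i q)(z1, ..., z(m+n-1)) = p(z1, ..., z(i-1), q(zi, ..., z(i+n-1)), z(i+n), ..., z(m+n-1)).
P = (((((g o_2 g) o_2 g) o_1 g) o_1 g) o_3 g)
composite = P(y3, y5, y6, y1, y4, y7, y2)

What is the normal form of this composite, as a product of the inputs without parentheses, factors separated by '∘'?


y3 ∘ y5 ∘ y6 ∘ y1 ∘ y4 ∘ y7 ∘ y2

Every regrouping of g is equal, so read the y-inputs in written order.
g(y3, y5) spells out as y3 ∘ y5
g(y6, y1) spells out as y6 ∘ y1
g(g(y3, y5), g(y6, y1)) spells out as y3 ∘ y5 ∘ y6 ∘ y1
g(y4, y7) spells out as y4 ∘ y7
g(g(y4, y7), y2) spells out as y4 ∘ y7 ∘ y2
g(g(g(y3, y5), g(y6, y1)), g(g(y4, y7), y2)) spells out as y3 ∘ y5 ∘ y6 ∘ y1 ∘ y4 ∘ y7 ∘ y2


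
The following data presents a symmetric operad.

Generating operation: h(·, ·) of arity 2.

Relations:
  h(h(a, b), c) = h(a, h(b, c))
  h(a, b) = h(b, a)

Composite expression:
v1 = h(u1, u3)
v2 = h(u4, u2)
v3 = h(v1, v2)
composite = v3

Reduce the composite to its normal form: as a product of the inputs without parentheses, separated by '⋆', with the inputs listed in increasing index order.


u1 ⋆ u2 ⋆ u3 ⋆ u4

With h associative and commutative, the u-input set is all that matters.
h(u1, u3) unparenthesizes to u1 ⋆ u3
h(u4, u2) unparenthesizes to u4 ⋆ u2
h(h(u1, u3), h(u4, u2)) unparenthesizes to u1 ⋆ u3 ⋆ u4 ⋆ u2
sorting the factors by input index: u1 ⋆ u2 ⋆ u3 ⋆ u4


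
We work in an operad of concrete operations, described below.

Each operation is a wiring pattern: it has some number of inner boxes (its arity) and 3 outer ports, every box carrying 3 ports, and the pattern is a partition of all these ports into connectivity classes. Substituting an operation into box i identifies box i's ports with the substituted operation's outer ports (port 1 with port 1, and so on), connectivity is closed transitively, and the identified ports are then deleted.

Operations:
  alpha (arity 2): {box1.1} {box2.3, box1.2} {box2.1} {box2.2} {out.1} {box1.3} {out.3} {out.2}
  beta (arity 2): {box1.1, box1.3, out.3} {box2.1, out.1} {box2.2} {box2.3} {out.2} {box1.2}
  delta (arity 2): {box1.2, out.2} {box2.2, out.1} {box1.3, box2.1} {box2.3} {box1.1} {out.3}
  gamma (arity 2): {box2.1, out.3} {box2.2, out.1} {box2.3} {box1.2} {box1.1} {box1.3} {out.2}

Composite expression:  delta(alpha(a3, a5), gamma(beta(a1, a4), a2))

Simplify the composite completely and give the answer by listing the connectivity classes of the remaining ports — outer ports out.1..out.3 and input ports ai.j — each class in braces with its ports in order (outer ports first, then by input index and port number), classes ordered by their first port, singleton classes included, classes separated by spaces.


{out.1} {out.2} {out.3} {a1.1, a1.3} {a1.2} {a2.1} {a2.2} {a2.3} {a3.1} {a3.2, a5.3} {a3.3} {a4.1} {a4.2} {a4.3} {a5.1} {a5.2}

Two ports join when wires chain via delta-identified ports.
composing alpha on (a3, a5), with out.j its own outer ports: {out.1} {out.2} {out.3} {a3.1} {a3.2, a5.3} {a3.3} {a5.1} {a5.2}
composing beta on (a1, a4), with out.j its own outer ports: {out.1, a4.1} {out.2} {out.3, a1.1, a1.3} {a1.2} {a4.2} {a4.3}
composing gamma on (a1, a4, a2), with out.j its own outer ports: {out.1, a2.2} {out.2} {out.3, a2.1} {a1.1, a1.3} {a1.2} {a2.3} {a4.1} {a4.2} {a4.3}
composing delta on (a3, a5, a1, a4, a2), with out.j its own outer ports: {out.1} {out.2} {out.3} {a1.1, a1.3} {a1.2} {a2.1} {a2.2} {a2.3} {a3.1} {a3.2, a5.3} {a3.3} {a4.1} {a4.2} {a4.3} {a5.1} {a5.2}


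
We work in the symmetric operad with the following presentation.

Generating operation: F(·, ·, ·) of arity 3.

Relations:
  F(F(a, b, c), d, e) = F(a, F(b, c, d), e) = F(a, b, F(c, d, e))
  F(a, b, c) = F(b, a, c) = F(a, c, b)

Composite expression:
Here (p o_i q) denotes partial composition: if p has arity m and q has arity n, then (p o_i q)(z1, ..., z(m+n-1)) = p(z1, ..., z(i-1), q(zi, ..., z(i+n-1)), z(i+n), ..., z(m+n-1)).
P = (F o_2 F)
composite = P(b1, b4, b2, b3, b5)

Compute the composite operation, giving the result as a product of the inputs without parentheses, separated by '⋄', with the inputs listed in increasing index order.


b1 ⋄ b2 ⋄ b3 ⋄ b4 ⋄ b5

Both nesting and order wash out for F; what remains is which b's occur.
F(b4, b2, b3) reduces to b4 ⋄ b2 ⋄ b3
F(b1, F(b4, b2, b3), b5) reduces to b1 ⋄ b4 ⋄ b2 ⋄ b3 ⋄ b5
rearranged into index order: b1 ⋄ b2 ⋄ b3 ⋄ b4 ⋄ b5


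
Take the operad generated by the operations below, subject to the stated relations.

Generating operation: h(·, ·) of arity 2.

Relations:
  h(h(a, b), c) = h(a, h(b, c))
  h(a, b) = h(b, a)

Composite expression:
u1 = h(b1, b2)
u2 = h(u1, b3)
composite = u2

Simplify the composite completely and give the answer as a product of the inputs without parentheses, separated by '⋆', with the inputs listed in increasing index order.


Any arrangement under h is one operation, so sort the b-inputs.
h(b1, b2) collapses to b1 ⋆ b2
h(h(b1, b2), b3) collapses to b1 ⋆ b2 ⋆ b3
the factors in increasing index order: b1 ⋆ b2 ⋆ b3

b1 ⋆ b2 ⋆ b3


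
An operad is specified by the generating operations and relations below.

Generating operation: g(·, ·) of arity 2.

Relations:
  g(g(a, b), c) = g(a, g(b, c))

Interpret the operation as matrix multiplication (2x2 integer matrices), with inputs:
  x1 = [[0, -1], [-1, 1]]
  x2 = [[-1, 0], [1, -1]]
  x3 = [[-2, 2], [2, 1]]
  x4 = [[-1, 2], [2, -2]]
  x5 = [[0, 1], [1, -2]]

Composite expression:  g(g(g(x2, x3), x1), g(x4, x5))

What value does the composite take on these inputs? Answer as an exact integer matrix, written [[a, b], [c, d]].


[[12, -34], [-12, 35]]

g(x2, x3) = [[2, -2], [-4, 1]]
g(g(x2, x3), x1) = [[2, -4], [-1, 5]]
g(x4, x5) = [[2, -5], [-2, 6]]
g(g(g(x2, x3), x1), g(x4, x5)) = [[12, -34], [-12, 35]]


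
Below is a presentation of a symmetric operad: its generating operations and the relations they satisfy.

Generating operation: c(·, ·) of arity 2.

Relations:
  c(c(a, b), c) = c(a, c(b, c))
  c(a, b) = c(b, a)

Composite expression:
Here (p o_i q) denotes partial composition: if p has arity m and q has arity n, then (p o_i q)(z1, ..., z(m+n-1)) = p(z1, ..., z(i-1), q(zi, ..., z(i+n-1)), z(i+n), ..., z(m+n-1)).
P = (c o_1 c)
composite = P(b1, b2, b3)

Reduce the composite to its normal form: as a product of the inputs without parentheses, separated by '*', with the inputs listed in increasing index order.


b1 * b2 * b3

Shape and order are irrelevant to c; the b-input set decides.
c(b1, b2) linearizes to b1 * b2
c(c(b1, b2), b3) linearizes to b1 * b2 * b3
rearranged into index order: b1 * b2 * b3


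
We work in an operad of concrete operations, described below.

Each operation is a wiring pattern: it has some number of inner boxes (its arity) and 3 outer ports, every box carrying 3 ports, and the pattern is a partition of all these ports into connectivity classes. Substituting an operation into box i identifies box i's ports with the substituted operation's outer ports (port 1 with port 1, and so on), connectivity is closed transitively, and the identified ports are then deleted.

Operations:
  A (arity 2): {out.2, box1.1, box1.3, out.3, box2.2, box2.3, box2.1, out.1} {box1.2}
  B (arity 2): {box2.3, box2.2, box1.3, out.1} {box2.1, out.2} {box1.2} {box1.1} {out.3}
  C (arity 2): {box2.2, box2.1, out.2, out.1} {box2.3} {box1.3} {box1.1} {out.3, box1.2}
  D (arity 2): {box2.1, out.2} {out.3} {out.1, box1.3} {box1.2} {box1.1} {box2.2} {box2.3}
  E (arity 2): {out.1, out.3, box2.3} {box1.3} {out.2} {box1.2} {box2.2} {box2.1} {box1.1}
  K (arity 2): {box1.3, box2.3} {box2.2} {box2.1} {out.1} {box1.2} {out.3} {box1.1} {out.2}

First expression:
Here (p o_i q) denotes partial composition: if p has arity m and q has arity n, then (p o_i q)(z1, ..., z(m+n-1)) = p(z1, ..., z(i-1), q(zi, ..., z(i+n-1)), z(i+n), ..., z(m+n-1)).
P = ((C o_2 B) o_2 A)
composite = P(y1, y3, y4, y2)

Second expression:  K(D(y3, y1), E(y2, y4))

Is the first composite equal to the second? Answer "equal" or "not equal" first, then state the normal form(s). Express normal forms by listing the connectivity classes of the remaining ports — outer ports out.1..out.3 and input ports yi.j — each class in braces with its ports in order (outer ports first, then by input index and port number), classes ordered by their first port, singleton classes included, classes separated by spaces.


not equal: they reduce to {out.1, out.2, y2.1, y2.2, y2.3, y3.1, y3.3, y4.1, y4.2, y4.3} {out.3, y1.2} {y1.1} {y1.3} {y3.2} and {out.1} {out.2} {out.3} {y1.1} {y1.2} {y1.3} {y2.1} {y2.2} {y2.3} {y3.1} {y3.2} {y3.3} {y4.1} {y4.2} {y4.3}

The first expression, normalized: {out.1, out.2, y2.1, y2.2, y2.3, y3.1, y3.3, y4.1, y4.2, y4.3} {out.3, y1.2} {y1.1} {y1.3} {y3.2}
The second expression, normalized: {out.1} {out.2} {out.3} {y1.1} {y1.2} {y1.3} {y2.1} {y2.2} {y2.3} {y3.1} {y3.2} {y3.3} {y4.1} {y4.2} {y4.3}
Distinct normal forms: not equal.


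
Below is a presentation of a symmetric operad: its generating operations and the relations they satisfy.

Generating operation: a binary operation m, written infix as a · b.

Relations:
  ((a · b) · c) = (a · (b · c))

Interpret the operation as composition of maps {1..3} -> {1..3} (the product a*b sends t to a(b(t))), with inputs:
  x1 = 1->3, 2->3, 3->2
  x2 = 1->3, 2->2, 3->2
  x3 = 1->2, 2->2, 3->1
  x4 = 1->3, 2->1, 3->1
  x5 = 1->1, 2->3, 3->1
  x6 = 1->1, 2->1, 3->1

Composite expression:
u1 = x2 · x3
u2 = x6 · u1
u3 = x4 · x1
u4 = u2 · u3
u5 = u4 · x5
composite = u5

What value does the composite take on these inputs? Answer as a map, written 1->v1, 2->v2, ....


(x2 · x3) = 1->2, 2->2, 3->3
(x6 · (x2 · x3)) = 1->1, 2->1, 3->1
(x4 · x1) = 1->1, 2->1, 3->1
((x6 · (x2 · x3)) · (x4 · x1)) = 1->1, 2->1, 3->1
(((x6 · (x2 · x3)) · (x4 · x1)) · x5) = 1->1, 2->1, 3->1

1->1, 2->1, 3->1


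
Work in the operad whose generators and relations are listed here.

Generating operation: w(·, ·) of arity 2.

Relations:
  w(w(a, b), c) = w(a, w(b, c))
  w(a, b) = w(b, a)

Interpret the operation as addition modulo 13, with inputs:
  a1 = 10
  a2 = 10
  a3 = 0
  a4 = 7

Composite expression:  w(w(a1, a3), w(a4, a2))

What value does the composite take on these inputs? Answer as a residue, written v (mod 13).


w(a1, a3) = 10
w(a4, a2) = 4
w(w(a1, a3), w(a4, a2)) = 1

1 (mod 13)


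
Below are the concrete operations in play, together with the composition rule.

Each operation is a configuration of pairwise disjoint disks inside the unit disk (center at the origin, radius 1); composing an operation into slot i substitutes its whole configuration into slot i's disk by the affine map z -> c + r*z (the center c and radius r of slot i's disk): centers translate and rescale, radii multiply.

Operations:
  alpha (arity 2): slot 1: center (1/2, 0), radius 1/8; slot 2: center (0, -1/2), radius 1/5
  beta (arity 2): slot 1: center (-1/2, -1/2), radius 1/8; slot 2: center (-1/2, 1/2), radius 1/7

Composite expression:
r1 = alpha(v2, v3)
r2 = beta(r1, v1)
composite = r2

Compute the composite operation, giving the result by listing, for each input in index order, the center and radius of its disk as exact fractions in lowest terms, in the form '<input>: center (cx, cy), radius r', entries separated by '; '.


v1: center (-1/2, 1/2), radius 1/7; v2: center (-7/16, -1/2), radius 1/64; v3: center (-1/2, -9/16), radius 1/40


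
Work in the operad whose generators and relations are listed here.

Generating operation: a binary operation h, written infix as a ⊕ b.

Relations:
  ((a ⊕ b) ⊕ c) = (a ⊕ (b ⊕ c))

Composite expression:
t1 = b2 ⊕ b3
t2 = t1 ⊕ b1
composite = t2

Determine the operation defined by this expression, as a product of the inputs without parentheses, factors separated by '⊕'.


The h-tree's shape is irrelevant; the b-reading-order decides.
(b2 ⊕ b3) unparenthesizes to b2 ⊕ b3
((b2 ⊕ b3) ⊕ b1) unparenthesizes to b2 ⊕ b3 ⊕ b1

b2 ⊕ b3 ⊕ b1


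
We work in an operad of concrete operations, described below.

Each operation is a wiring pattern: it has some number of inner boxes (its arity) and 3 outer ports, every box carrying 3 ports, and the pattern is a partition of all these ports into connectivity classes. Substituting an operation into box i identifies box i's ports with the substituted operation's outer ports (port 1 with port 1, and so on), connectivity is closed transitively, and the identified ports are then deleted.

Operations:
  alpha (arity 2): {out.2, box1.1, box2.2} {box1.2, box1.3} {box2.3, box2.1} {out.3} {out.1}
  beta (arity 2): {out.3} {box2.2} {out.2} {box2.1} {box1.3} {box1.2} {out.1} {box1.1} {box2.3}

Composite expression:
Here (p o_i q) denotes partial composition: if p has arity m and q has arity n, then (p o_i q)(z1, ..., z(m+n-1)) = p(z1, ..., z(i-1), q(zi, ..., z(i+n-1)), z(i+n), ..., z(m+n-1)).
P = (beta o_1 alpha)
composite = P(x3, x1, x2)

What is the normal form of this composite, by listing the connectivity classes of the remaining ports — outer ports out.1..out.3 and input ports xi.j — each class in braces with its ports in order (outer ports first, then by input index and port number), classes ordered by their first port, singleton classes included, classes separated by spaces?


{out.1} {out.2} {out.3} {x1.1, x1.3} {x1.2, x3.1} {x2.1} {x2.2} {x2.3} {x3.2, x3.3}

Substituting into beta glues patterns; closure does the rest.
after alpha, the pattern on (x3, x1) reads {out.1} {out.2, x1.2, x3.1} {out.3} {x1.1, x1.3} {x3.2, x3.3} (out.j = its outer ports)
after beta, the pattern on (x3, x1, x2) reads {out.1} {out.2} {out.3} {x1.1, x1.3} {x1.2, x3.1} {x2.1} {x2.2} {x2.3} {x3.2, x3.3} (out.j = its outer ports)


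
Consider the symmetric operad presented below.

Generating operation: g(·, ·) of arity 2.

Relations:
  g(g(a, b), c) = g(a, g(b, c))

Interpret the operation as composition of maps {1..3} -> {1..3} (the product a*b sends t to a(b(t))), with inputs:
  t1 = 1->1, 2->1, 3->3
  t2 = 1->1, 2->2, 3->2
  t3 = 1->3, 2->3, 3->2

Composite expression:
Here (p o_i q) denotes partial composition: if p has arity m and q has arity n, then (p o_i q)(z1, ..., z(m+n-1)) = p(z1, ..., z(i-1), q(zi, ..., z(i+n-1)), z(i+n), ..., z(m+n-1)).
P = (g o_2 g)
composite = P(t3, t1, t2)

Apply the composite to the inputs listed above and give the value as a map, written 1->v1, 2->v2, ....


1->3, 2->3, 3->3

g(t1, t2) = 1->1, 2->1, 3->1
g(t3, g(t1, t2)) = 1->3, 2->3, 3->3


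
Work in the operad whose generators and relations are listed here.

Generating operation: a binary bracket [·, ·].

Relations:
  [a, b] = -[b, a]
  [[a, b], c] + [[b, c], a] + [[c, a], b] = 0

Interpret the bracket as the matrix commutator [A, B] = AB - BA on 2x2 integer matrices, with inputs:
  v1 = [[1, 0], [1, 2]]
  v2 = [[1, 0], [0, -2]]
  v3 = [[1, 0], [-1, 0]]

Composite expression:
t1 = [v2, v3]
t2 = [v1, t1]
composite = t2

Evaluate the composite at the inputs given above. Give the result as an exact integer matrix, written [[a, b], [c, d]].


[[0, 0], [3, 0]]

[v2, v3] = [[0, 0], [3, 0]]
[v1, [v2, v3]] = [[0, 0], [3, 0]]


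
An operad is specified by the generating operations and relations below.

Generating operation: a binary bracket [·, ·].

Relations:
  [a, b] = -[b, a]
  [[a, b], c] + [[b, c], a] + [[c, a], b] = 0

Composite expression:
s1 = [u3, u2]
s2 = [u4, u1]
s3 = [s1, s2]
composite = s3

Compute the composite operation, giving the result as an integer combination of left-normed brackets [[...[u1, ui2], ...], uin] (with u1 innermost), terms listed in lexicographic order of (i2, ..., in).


Skip Jacobi rewriting: expand, keep u1-initial words, read off terms.
Composite bracket: [[u3, u2], [u4, u1]]
The bracket unfolds into 8 signed words via [a, b] = ab - ba (2^3 = 8).
Keep just the words that open with u1:
  sign of u1u4u2u3 is -1, so it contributes -[[[u1, u4], u2], u3]
  sign of u1u4u3u2 is +1, so it contributes +[[[u1, u4], u3], u2]

-[[[u1, u4], u2], u3] + [[[u1, u4], u3], u2]


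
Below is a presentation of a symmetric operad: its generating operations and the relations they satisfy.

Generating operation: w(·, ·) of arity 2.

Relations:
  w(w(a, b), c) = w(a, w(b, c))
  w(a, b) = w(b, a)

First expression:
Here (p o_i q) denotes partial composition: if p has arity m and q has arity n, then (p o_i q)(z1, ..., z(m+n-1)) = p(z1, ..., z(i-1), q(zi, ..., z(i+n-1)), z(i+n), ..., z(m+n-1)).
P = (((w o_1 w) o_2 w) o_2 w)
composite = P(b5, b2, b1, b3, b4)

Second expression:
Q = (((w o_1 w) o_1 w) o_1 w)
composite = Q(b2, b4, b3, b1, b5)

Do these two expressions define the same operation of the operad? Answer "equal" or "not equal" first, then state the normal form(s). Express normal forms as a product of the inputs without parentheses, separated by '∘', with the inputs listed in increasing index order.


equal; both compose to b1 ∘ b2 ∘ b3 ∘ b4 ∘ b5

Reducing the first expression gives b1 ∘ b2 ∘ b3 ∘ b4 ∘ b5
Reducing the second expression gives b1 ∘ b2 ∘ b3 ∘ b4 ∘ b5
Both agree, so they are equal.


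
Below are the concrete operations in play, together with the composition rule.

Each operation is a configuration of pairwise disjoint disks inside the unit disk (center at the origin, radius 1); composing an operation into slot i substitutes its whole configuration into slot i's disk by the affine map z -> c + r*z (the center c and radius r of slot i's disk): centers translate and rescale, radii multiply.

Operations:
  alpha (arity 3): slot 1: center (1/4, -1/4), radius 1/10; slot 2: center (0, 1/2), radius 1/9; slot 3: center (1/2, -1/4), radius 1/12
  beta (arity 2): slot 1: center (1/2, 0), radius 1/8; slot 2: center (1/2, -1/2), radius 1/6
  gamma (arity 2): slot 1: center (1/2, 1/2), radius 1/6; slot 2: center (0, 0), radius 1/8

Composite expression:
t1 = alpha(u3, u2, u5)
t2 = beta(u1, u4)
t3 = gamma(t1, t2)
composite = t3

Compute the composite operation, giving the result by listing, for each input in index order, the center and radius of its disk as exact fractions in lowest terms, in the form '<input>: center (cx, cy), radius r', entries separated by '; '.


u1: center (1/16, 0), radius 1/64; u2: center (1/2, 7/12), radius 1/54; u3: center (13/24, 11/24), radius 1/60; u4: center (1/16, -1/16), radius 1/48; u5: center (7/12, 11/24), radius 1/72

Only the slot chain above each u matters under gamma; compose those maps.
input u3: applying the 2 nested substitutions gives center (13/24, 11/24), radius 1/60
input u2: applying the 2 nested substitutions gives center (1/2, 7/12), radius 1/54
input u5: applying the 2 nested substitutions gives center (7/12, 11/24), radius 1/72
input u1: applying the 2 nested substitutions gives center (1/16, 0), radius 1/64
input u4: applying the 2 nested substitutions gives center (1/16, -1/16), radius 1/48


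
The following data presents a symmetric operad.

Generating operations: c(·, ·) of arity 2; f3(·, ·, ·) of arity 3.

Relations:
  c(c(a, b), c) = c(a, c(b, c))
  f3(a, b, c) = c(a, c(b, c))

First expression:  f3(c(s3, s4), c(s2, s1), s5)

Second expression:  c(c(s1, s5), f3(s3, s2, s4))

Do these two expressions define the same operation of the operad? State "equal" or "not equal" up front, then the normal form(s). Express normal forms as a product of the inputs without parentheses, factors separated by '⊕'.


not equal; first: s3 ⊕ s4 ⊕ s2 ⊕ s1 ⊕ s5; second: s1 ⊕ s5 ⊕ s3 ⊕ s2 ⊕ s4

In normal form, the first expression is s3 ⊕ s4 ⊕ s2 ⊕ s1 ⊕ s5
In normal form, the second expression is s1 ⊕ s5 ⊕ s3 ⊕ s2 ⊕ s4
Different reductions; not equal.


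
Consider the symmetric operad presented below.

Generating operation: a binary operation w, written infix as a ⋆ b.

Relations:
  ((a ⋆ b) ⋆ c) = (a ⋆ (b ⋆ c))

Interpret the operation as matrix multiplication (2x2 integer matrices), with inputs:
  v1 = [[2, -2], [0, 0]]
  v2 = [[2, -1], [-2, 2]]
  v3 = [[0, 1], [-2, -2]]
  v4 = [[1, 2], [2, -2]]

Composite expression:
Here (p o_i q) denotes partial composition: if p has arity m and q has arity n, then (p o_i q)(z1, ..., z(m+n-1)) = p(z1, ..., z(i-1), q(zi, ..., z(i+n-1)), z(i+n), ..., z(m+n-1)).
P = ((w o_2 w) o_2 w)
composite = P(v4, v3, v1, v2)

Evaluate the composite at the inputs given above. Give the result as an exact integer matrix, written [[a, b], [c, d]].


(v3 ⋆ v1) = [[0, 0], [-4, 4]]
((v3 ⋆ v1) ⋆ v2) = [[0, 0], [-16, 12]]
(v4 ⋆ ((v3 ⋆ v1) ⋆ v2)) = [[-32, 24], [32, -24]]

[[-32, 24], [32, -24]]


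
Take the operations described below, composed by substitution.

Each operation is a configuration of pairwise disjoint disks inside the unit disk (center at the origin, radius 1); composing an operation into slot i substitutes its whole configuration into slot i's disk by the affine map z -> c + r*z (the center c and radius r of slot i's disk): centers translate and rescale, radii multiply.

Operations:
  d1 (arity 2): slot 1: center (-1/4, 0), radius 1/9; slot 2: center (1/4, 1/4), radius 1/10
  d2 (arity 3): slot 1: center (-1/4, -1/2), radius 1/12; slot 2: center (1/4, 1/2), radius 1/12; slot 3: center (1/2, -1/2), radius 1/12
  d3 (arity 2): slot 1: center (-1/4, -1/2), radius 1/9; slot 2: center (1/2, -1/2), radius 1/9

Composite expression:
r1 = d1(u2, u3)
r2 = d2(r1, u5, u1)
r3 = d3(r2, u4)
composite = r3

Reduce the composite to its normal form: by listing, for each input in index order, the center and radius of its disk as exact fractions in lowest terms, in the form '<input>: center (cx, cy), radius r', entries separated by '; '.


u1: center (-7/36, -5/9), radius 1/108; u2: center (-121/432, -5/9), radius 1/972; u3: center (-119/432, -239/432), radius 1/1080; u4: center (1/2, -1/2), radius 1/9; u5: center (-2/9, -4/9), radius 1/108

Nesting under d3 composes maps z -> c + r*z down each u-path.
input u2: applying the 3 nested substitutions gives center (-121/432, -5/9), radius 1/972
input u3: applying the 3 nested substitutions gives center (-119/432, -239/432), radius 1/1080
input u5: applying the 2 nested substitutions gives center (-2/9, -4/9), radius 1/108
input u1: applying the 2 nested substitutions gives center (-7/36, -5/9), radius 1/108
input u4: applying the 1 nested substitution gives center (1/2, -1/2), radius 1/9


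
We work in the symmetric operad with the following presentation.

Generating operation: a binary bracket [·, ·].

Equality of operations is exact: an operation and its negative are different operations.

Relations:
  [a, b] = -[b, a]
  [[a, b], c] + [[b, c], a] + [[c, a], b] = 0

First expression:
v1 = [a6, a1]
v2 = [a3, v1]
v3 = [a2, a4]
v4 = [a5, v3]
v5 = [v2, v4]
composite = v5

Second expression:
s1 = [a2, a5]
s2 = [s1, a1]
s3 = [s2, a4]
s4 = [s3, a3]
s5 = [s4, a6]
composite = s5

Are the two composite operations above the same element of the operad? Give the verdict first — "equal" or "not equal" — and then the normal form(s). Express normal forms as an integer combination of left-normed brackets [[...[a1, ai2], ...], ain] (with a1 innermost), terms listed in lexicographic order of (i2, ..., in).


not equal; first: -[[[[[a1, a6], a3], a2], a4], a5] + [[[[[a1, a6], a3], a4], a2], a5] + [[[[[a1, a6], a3], a5], a2], a4] - [[[[[a1, a6], a3], a5], a4], a2]; second: -[[[[[a1, a2], a5], a4], a3], a6] + [[[[[a1, a5], a2], a4], a3], a6]

The first expression reduces to -[[[[[a1, a6], a3], a2], a4], a5] + [[[[[a1, a6], a3], a4], a2], a5] + [[[[[a1, a6], a3], a5], a2], a4] - [[[[[a1, a6], a3], a5], a4], a2]
The second expression reduces to -[[[[[a1, a2], a5], a4], a3], a6] + [[[[[a1, a5], a2], a4], a3], a6]
They disagree, so not equal.


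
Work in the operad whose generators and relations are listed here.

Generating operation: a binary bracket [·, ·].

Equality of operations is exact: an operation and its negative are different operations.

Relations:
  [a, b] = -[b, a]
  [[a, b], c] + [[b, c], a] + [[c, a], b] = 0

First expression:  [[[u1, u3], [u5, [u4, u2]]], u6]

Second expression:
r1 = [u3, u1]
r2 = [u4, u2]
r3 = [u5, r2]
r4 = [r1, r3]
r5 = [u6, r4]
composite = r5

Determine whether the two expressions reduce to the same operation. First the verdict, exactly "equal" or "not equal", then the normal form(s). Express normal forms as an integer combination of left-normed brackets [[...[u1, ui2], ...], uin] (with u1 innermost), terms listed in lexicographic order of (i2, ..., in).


equal; the common form is [[[[[u1, u3], u2], u4], u5], u6] - [[[[[u1, u3], u4], u2], u5], u6] - [[[[[u1, u3], u5], u2], u4], u6] + [[[[[u1, u3], u5], u4], u2], u6]

The first expression reduces to [[[[[u1, u3], u2], u4], u5], u6] - [[[[[u1, u3], u4], u2], u5], u6] - [[[[[u1, u3], u5], u2], u4], u6] + [[[[[u1, u3], u5], u4], u2], u6]
The second expression reduces to [[[[[u1, u3], u2], u4], u5], u6] - [[[[[u1, u3], u4], u2], u5], u6] - [[[[[u1, u3], u5], u2], u4], u6] + [[[[[u1, u3], u5], u4], u2], u6]
Identical normal forms: equal.


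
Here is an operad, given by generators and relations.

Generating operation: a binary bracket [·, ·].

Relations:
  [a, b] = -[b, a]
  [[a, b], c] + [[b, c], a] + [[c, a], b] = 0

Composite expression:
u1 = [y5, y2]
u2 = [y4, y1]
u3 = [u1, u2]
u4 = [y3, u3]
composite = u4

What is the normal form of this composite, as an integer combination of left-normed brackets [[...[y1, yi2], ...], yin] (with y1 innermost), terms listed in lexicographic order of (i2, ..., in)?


Antisymmetry and Jacobi reduce to y1-anchored left-normed brackets.
Composite bracket: [y3, [[y5, y2], [y4, y1]]]
Each bracket splits as ab - ba, giving 16 signed words (2^4 = 16).
Only words starting with y1 matter:
  sign of y1y4y2y5y3 is +1, so it contributes +[[[[y1, y4], y2], y5], y3]
  sign of y1y4y5y2y3 is -1, so it contributes -[[[[y1, y4], y5], y2], y3]

[[[[y1, y4], y2], y5], y3] - [[[[y1, y4], y5], y2], y3]


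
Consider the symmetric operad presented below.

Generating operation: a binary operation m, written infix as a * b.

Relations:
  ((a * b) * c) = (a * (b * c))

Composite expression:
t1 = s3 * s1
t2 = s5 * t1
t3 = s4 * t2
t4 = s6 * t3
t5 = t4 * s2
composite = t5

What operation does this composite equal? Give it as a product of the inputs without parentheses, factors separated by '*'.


s6 * s4 * s5 * s3 * s1 * s2

All parenthesizations of m agree; list the s-inputs left to right.
(s3 * s1) linearizes to s3 * s1
(s5 * (s3 * s1)) linearizes to s5 * s3 * s1
(s4 * (s5 * (s3 * s1))) linearizes to s4 * s5 * s3 * s1
(s6 * (s4 * (s5 * (s3 * s1)))) linearizes to s6 * s4 * s5 * s3 * s1
((s6 * (s4 * (s5 * (s3 * s1)))) * s2) linearizes to s6 * s4 * s5 * s3 * s1 * s2


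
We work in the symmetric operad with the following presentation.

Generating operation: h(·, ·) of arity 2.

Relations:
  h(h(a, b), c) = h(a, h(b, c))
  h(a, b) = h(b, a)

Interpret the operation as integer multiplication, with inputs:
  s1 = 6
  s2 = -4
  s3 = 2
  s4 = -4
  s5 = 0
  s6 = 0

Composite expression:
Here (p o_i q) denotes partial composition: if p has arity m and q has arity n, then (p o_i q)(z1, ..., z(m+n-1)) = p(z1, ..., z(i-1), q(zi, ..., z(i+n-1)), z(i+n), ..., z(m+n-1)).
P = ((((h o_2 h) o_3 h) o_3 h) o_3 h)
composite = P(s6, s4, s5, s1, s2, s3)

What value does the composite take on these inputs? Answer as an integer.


0


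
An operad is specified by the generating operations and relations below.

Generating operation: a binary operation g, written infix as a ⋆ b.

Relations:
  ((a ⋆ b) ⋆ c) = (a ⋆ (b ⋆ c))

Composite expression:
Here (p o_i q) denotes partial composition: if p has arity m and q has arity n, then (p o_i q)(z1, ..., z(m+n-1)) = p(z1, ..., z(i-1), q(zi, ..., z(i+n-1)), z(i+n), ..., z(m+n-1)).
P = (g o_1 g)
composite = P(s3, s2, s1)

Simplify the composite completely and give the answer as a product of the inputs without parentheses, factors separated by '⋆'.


s3 ⋆ s2 ⋆ s1

Every regrouping of g is equal, so read the s-inputs in written order.
(s3 ⋆ s2) spells out as s3 ⋆ s2
((s3 ⋆ s2) ⋆ s1) spells out as s3 ⋆ s2 ⋆ s1


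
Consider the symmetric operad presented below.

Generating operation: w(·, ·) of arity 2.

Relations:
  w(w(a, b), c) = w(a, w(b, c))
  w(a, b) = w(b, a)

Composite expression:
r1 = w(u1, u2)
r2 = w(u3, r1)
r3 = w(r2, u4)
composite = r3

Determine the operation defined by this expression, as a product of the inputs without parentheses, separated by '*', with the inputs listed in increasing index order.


u1 * u2 * u3 * u4

With w associative and commutative, the u-input set is all that matters.
w(u1, u2) spells out as u1 * u2
w(u3, w(u1, u2)) spells out as u3 * u1 * u2
w(w(u3, w(u1, u2)), u4) spells out as u3 * u1 * u2 * u4
sorting the factors by input index: u1 * u2 * u3 * u4


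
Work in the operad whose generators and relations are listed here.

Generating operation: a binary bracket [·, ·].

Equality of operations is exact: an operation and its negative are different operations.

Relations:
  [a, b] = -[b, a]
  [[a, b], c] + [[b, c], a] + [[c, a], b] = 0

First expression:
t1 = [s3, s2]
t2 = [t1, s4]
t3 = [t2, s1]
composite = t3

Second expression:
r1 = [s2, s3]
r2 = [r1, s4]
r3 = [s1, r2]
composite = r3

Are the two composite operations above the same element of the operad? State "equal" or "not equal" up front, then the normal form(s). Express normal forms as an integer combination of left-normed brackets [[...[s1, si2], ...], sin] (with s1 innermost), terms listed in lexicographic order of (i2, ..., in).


equal; the common form is [[[s1, s2], s3], s4] - [[[s1, s3], s2], s4] - [[[s1, s4], s2], s3] + [[[s1, s4], s3], s2]
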